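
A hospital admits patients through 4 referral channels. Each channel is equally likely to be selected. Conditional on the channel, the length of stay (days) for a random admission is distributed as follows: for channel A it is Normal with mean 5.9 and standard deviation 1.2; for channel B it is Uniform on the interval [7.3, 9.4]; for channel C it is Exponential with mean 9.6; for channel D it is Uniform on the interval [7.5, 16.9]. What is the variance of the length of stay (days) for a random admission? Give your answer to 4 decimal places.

Per component, A: μ=5.9, E[X²]=36.25; B: μ=8.35, E[X²]=70.09; C: μ=9.6, E[X²]=184.32; D: μ=12.2, E[X²]=156.203.
E[X] = 0.25·5.9 + 0.25·8.35 + 0.25·9.6 + 0.25·12.2 = 9.0125.
E[X²] = 0.25·36.25 + 0.25·70.09 + 0.25·184.32 + 0.25·156.203 = 111.716.
Var(X) = E[X²] − (E[X])² = 111.716 − 81.2252 = 30.4907.

30.4907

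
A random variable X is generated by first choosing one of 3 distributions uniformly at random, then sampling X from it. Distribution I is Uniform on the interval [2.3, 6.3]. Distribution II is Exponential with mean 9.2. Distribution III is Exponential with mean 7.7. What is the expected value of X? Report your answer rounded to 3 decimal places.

Component means — I: 4.3; II: 9.2; III: 7.7.
E[X] = 0.333333·4.3 + 0.333333·9.2 + 0.333333·7.7 = 7.06667.

7.067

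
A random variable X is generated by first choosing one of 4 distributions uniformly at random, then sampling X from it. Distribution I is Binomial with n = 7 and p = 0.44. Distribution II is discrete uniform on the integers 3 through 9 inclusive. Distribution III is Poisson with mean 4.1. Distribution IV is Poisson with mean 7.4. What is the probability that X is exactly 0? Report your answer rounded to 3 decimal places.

Conditional on each component, P(X = 0): I: 0.0172709; II: 0; III: 0.0165727; IV: 0.000611253.
By total probability, P(X = 0) = 0.25·0.0172709 + 0.25·0 + 0.25·0.0165727 + 0.25·0.000611253 = 0.00861372.

0.009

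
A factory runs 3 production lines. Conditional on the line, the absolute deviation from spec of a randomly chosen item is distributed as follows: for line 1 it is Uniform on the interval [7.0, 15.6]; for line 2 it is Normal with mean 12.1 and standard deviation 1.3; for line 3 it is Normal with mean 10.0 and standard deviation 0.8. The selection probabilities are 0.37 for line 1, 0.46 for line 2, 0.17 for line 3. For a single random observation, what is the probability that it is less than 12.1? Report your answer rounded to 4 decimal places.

Conditional on each line, P(X < 12.1): 1: 0.593023; 2: 0.5; 3: 0.995668.
By total probability, P(X < 12.1) = 0.37·0.593023 + 0.46·0.5 + 0.17·0.995668 = 0.618682.

0.6187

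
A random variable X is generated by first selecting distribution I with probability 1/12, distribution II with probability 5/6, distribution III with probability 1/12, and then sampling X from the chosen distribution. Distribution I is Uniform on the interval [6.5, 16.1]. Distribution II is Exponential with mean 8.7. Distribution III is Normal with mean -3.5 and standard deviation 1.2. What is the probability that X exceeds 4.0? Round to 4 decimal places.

0.6095

Conditional on each component, P(X > 4.0): I: 1; II: 0.631429; III: 2.05226e-10.
By total probability, P(X > 4.0) = 0.0833333·1 + 0.833333·0.631429 + 0.0833333·2.05226e-10 = 0.609524.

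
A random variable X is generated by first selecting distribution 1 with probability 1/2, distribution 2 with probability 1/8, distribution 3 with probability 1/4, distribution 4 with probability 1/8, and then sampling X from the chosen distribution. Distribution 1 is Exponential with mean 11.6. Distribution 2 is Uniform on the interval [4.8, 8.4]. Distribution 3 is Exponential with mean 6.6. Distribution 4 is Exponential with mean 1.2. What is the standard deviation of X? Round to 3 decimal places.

Per component, 1: μ=11.6, E[X²]=269.12; 2: μ=6.6, E[X²]=44.64; 3: μ=6.6, E[X²]=87.12; 4: μ=1.2, E[X²]=2.88.
E[X] = 0.5·11.6 + 0.125·6.6 + 0.25·6.6 + 0.125·1.2 = 8.425.
E[X²] = 0.5·269.12 + 0.125·44.64 + 0.25·87.12 + 0.125·2.88 = 162.28.
Var(X) = E[X²] − (E[X])² = 162.28 − 70.9806 = 91.2994.
SD(X) = √91.2994 = 9.55507.

9.555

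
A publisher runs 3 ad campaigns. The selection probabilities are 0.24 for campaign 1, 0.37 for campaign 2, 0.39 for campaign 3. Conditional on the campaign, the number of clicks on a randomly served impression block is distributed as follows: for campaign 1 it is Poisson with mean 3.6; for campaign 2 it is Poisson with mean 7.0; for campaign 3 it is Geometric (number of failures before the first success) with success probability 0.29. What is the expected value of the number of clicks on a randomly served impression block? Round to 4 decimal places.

4.4088

Component means — 1: 3.6; 2: 7; 3: 2.44828.
E[X] = 0.24·3.6 + 0.37·7 + 0.39·2.44828 = 4.40883.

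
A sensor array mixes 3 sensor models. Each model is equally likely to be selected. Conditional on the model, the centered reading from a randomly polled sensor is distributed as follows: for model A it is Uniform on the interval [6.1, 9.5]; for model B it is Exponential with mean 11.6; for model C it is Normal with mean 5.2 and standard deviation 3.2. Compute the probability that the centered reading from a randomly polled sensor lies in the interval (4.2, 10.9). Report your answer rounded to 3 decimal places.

0.630

Conditional on each model, P(4.2 < X < 10.9): A: 1; B: 0.305472; C: 0.585234.
By total probability, P(4.2 < X < 10.9) = 0.333333·1 + 0.333333·0.305472 + 0.333333·0.585234 = 0.630235.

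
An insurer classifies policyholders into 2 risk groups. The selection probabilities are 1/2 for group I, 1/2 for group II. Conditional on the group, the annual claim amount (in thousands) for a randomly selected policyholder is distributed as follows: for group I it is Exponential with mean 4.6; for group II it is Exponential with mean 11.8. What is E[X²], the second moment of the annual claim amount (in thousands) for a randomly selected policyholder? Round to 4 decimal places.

For each component E[X²] = Var + (mean)², giving I: 42.32; II: 278.48.
Overall E[X²] = 0.5·42.32 + 0.5·278.48 = 160.4.

160.4000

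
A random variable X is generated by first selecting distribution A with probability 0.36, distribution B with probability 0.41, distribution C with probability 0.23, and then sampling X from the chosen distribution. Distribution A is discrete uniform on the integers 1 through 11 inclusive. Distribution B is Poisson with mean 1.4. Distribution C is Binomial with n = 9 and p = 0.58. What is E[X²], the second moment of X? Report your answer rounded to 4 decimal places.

24.7090

For each component E[X²] = Var + (mean)², giving A: 46; B: 3.36; C: 29.4408.
Overall E[X²] = 0.36·46 + 0.41·3.36 + 0.23·29.4408 = 24.709.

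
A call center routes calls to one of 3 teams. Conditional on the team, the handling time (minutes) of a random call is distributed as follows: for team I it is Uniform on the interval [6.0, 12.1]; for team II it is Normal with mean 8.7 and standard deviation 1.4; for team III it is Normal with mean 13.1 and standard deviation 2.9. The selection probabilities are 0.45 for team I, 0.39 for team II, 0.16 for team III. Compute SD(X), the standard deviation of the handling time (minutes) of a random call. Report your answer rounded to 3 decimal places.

2.432

Per component, I: μ=9.05, E[X²]=85.0033; II: μ=8.7, E[X²]=77.65; III: μ=13.1, E[X²]=180.02.
E[X] = 0.45·9.05 + 0.39·8.7 + 0.16·13.1 = 9.5615.
E[X²] = 0.45·85.0033 + 0.39·77.65 + 0.16·180.02 = 97.3382.
Var(X) = E[X²] − (E[X])² = 97.3382 − 91.4223 = 5.91592.
SD(X) = √5.91592 = 2.43227.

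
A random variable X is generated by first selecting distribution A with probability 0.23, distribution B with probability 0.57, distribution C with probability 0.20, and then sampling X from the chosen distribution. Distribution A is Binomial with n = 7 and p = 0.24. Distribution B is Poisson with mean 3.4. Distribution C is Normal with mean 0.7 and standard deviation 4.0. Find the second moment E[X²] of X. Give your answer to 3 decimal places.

For each component E[X²] = Var + (mean)², giving A: 4.0992; B: 14.96; C: 16.49.
Overall E[X²] = 0.23·4.0992 + 0.57·14.96 + 0.2·16.49 = 12.768.

12.768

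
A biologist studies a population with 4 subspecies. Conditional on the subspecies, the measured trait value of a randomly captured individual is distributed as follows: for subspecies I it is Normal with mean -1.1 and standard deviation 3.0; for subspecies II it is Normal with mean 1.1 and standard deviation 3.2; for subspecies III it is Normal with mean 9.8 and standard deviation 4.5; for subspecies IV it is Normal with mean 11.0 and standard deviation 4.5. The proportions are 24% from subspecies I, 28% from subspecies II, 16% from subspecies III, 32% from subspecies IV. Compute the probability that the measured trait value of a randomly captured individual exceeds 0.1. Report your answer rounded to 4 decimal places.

Conditional on each subspecies, P(X > 0.1): I: 0.344578; II: 0.62267; III: 0.984441; IV: 0.992287.
By total probability, P(X > 0.1) = 0.24·0.344578 + 0.28·0.62267 + 0.16·0.984441 + 0.32·0.992287 = 0.732089.

0.7321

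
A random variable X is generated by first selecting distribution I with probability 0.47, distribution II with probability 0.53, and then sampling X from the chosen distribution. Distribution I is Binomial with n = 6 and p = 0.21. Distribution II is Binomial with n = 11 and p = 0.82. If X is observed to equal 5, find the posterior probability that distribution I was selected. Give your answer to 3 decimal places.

0.228

Likelihoods P(X=5 | ·): I: 0.00193586; II: 0.00582568.
Posterior ∝ prior × likelihood. Numerator for I: 0.47·0.00193586 = 0.000909856.
Normalizing constant: 0.47·0.00193586 + 0.53·0.00582568 = 0.00399746.
P(I | observation) = 0.000909856 / 0.00399746 = 0.227608.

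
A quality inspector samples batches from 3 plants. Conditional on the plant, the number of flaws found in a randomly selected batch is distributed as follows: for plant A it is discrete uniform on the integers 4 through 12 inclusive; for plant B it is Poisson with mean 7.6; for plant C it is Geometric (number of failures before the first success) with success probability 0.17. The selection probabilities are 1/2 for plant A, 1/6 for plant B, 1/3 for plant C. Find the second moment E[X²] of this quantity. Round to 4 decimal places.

For each component E[X²] = Var + (mean)², giving A: 70.6667; B: 65.36; C: 52.5571.
Overall E[X²] = 0.5·70.6667 + 0.166667·65.36 + 0.333333·52.5571 = 63.7457.

63.7457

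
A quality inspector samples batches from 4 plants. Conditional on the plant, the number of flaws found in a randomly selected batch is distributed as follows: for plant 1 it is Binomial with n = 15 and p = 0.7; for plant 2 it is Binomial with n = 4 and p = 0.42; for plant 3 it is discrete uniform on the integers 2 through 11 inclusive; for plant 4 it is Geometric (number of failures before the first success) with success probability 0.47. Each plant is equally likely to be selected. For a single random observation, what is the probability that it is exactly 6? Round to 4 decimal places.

Conditional on each plant, P(X = 6): 1: 0.01159; 2: 0; 3: 0.1; 4: 0.0104172.
By total probability, P(X = 6) = 0.25·0.01159 + 0.25·0 + 0.25·0.1 + 0.25·0.0104172 = 0.0305018.

0.0305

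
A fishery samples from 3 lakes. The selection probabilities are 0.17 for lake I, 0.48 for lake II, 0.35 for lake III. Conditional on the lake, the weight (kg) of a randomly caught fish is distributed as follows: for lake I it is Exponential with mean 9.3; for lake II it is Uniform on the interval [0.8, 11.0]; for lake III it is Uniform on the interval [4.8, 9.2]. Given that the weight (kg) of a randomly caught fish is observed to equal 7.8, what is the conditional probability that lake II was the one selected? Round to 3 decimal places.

0.350

Likelihoods f(7.8 | ·): I: 0.0464804; II: 0.0980392; III: 0.227273.
Posterior ∝ prior × likelihood. Numerator for II: 0.48·0.0980392 = 0.0470588.
Normalizing constant: 0.17·0.0464804 + 0.48·0.0980392 + 0.35·0.227273 = 0.134506.
P(II | observation) = 0.0470588 / 0.134506 = 0.349864.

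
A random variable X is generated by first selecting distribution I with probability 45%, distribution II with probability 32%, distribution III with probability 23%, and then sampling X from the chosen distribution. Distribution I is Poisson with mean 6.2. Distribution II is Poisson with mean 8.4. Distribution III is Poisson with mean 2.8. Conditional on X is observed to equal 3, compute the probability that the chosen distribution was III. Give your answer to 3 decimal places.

0.541

Likelihoods P(X=3 | ·): I: 0.0806117; II: 0.0222133; III: 0.222484.
Posterior ∝ prior × likelihood. Numerator for III: 0.23·0.222484 = 0.0511713.
Normalizing constant: 0.45·0.0806117 + 0.32·0.0222133 + 0.23·0.222484 = 0.0945548.
P(III | observation) = 0.0511713 / 0.0945548 = 0.541181.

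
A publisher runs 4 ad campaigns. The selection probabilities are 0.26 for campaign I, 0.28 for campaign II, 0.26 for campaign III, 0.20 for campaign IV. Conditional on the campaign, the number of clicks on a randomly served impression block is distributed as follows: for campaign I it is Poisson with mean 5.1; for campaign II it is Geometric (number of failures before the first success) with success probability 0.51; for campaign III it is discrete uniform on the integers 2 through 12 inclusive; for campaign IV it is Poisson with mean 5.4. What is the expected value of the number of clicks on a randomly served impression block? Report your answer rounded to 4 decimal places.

4.4950

Component means — I: 5.1; II: 0.960784; III: 7; IV: 5.4.
E[X] = 0.26·5.1 + 0.28·0.960784 + 0.26·7 + 0.2·5.4 = 4.49502.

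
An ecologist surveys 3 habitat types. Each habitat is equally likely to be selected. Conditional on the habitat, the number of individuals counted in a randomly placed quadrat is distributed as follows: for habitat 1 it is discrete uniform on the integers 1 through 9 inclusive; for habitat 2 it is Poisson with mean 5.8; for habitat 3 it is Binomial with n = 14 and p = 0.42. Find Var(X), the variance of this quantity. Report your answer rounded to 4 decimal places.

5.4502

Per component, 1: μ=5, E[X²]=31.6667; 2: μ=5.8, E[X²]=39.44; 3: μ=5.88, E[X²]=37.9848.
E[X] = 0.333333·5 + 0.333333·5.8 + 0.333333·5.88 = 5.56.
E[X²] = 0.333333·31.6667 + 0.333333·39.44 + 0.333333·37.9848 = 36.3638.
Var(X) = E[X²] − (E[X])² = 36.3638 − 30.9136 = 5.45022.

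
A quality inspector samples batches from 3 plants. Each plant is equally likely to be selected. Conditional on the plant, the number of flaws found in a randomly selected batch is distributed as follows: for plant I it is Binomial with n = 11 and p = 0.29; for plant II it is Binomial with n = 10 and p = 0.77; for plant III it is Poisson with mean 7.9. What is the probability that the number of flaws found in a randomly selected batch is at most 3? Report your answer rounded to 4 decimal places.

0.2154

Conditional on each plant, P(X ≤ 3): I: 0.59889; II: 0.00208852; III: 0.0453338.
By total probability, P(X ≤ 3) = 0.333333·0.59889 + 0.333333·0.00208852 + 0.333333·0.0453338 = 0.215437.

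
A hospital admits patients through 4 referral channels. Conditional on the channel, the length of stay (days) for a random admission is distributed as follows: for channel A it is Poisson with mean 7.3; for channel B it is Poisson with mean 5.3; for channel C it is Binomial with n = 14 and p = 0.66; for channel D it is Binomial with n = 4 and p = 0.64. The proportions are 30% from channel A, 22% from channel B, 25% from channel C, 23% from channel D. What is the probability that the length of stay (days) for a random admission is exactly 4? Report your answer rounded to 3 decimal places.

0.100

Conditional on each channel, P(X = 4): A: 0.0799338; B: 0.164109; C: 0.00392102; D: 0.167772.
By total probability, P(X = 4) = 0.3·0.0799338 + 0.22·0.164109 + 0.25·0.00392102 + 0.23·0.167772 = 0.0996519.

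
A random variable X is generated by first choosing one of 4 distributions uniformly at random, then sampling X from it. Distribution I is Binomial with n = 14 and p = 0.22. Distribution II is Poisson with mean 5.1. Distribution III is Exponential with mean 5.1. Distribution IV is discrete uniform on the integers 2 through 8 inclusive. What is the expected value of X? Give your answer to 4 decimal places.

Component means — I: 3.08; II: 5.1; III: 5.1; IV: 5.
E[X] = 0.25·3.08 + 0.25·5.1 + 0.25·5.1 + 0.25·5 = 4.57.

4.5700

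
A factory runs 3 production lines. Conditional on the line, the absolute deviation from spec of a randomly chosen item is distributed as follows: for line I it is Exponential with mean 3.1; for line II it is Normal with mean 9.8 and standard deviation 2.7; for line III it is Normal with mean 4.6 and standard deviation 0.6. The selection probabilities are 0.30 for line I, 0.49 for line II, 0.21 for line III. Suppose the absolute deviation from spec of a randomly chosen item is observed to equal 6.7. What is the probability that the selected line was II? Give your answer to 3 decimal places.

Likelihoods f(6.7 | ·): I: 0.0371537; II: 0.0764352; III: 0.00145447.
Posterior ∝ prior × likelihood. Numerator for II: 0.49·0.0764352 = 0.0374532.
Normalizing constant: 0.3·0.0371537 + 0.49·0.0764352 + 0.21·0.00145447 = 0.0489048.
P(II | observation) = 0.0374532 / 0.0489048 = 0.76584.

0.766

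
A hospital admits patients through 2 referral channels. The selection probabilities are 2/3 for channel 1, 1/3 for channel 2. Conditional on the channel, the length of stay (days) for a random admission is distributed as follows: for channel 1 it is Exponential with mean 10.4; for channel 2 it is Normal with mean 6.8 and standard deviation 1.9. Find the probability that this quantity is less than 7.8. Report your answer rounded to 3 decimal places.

0.585

Conditional on each channel, P(X < 7.8): 1: 0.527633; 2: 0.700666.
By total probability, P(X < 7.8) = 0.666667·0.527633 + 0.333333·0.700666 = 0.585311.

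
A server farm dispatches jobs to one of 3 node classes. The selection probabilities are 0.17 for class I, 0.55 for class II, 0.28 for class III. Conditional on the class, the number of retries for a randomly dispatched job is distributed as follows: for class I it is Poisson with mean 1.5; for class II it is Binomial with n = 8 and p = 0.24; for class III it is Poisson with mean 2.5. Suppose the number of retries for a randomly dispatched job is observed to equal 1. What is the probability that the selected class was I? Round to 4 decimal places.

0.2115

Likelihoods P(X=1 | ·): I: 0.334695; II: 0.281188; III: 0.205212.
Posterior ∝ prior × likelihood. Numerator for I: 0.17·0.334695 = 0.0568982.
Normalizing constant: 0.17·0.334695 + 0.55·0.281188 + 0.28·0.205212 = 0.269011.
P(I | observation) = 0.0568982 / 0.269011 = 0.211509.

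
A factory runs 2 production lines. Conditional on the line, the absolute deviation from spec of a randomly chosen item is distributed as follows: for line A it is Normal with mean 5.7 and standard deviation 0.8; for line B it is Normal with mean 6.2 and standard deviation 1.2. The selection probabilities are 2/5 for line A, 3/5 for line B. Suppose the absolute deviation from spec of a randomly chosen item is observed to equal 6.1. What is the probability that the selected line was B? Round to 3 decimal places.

Likelihoods f(6.1 | ·): A: 0.440082; B: 0.3313.
Posterior ∝ prior × likelihood. Numerator for B: 0.6·0.3313 = 0.19878.
Normalizing constant: 0.4·0.440082 + 0.6·0.3313 = 0.374812.
P(B | observation) = 0.19878 / 0.374812 = 0.530345.

0.530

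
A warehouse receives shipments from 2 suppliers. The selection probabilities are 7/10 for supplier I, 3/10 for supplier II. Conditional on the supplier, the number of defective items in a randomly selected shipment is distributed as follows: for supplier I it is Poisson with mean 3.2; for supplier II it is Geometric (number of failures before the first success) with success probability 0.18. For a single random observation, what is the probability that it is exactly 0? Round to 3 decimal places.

0.083

Conditional on each supplier, P(X = 0): I: 0.0407622; II: 0.18.
By total probability, P(X = 0) = 0.7·0.0407622 + 0.3·0.18 = 0.0825335.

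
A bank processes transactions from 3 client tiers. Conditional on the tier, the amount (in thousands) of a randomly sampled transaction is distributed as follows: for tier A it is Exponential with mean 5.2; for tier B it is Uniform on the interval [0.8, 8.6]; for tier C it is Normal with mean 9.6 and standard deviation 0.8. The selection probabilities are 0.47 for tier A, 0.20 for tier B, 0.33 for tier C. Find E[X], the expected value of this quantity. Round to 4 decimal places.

Component means — A: 5.2; B: 4.7; C: 9.6.
E[X] = 0.47·5.2 + 0.2·4.7 + 0.33·9.6 = 6.552.

6.5520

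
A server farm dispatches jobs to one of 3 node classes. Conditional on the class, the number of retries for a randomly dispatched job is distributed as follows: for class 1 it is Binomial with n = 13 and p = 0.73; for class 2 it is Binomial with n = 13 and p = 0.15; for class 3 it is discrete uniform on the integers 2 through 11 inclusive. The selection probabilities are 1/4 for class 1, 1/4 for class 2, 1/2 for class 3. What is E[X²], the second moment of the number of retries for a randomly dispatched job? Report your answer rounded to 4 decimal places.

For each component E[X²] = Var + (mean)², giving 1: 92.6224; 2: 5.46; 3: 50.5.
Overall E[X²] = 0.25·92.6224 + 0.25·5.46 + 0.5·50.5 = 49.7706.

49.7706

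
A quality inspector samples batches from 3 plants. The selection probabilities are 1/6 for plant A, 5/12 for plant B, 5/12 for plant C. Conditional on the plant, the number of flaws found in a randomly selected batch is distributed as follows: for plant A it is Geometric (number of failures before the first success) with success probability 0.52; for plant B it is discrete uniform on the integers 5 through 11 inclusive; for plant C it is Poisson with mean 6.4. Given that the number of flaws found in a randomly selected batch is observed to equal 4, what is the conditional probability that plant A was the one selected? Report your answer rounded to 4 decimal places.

0.0868

Likelihoods P(X=4 | ·): A: 0.0276038; B: 0; C: 0.116151.
Posterior ∝ prior × likelihood. Numerator for A: 0.166667·0.0276038 = 0.00460063.
Normalizing constant: 0.166667·0.0276038 + 0.416667·0 + 0.416667·0.116151 = 0.052997.
P(A | observation) = 0.00460063 / 0.052997 = 0.0868092.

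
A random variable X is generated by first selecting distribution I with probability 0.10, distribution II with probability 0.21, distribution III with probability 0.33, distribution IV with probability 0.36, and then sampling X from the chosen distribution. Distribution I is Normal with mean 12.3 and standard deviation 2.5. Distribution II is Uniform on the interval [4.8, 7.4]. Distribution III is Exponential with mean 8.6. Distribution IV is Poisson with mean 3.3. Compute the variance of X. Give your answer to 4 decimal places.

Per component, I: μ=12.3, E[X²]=157.54; II: μ=6.1, E[X²]=37.7733; III: μ=8.6, E[X²]=147.92; IV: μ=3.3, E[X²]=14.19.
E[X] = 0.1·12.3 + 0.21·6.1 + 0.33·8.6 + 0.36·3.3 = 6.537.
E[X²] = 0.1·157.54 + 0.21·37.7733 + 0.33·147.92 + 0.36·14.19 = 77.6084.
Var(X) = E[X²] − (E[X])² = 77.6084 − 42.7324 = 34.876.

34.8760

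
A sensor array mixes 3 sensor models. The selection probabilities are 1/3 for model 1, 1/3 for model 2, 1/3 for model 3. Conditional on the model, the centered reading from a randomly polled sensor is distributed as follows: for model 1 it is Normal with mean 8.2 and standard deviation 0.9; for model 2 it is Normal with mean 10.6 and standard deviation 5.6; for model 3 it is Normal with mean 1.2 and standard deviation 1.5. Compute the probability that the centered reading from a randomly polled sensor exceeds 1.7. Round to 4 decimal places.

Conditional on each model, P(X > 1.7): 1: 1; 2: 0.944002; 3: 0.369441.
By total probability, P(X > 1.7) = 0.333333·1 + 0.333333·0.944002 + 0.333333·0.369441 = 0.771148.

0.7711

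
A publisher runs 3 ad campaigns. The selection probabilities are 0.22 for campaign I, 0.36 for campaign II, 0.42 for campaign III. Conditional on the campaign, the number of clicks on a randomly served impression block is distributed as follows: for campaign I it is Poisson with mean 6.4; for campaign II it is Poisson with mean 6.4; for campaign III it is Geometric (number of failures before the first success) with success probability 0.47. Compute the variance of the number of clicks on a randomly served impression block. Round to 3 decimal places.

11.491

Per component, I: μ=6.4, E[X²]=47.36; II: μ=6.4, E[X²]=47.36; III: μ=1.12766, E[X²]=3.67089.
E[X] = 0.22·6.4 + 0.36·6.4 + 0.42·1.12766 = 4.18562.
E[X²] = 0.22·47.36 + 0.36·47.36 + 0.42·3.67089 = 29.0106.
Var(X) = E[X²] − (E[X])² = 29.0106 − 17.5194 = 11.4912.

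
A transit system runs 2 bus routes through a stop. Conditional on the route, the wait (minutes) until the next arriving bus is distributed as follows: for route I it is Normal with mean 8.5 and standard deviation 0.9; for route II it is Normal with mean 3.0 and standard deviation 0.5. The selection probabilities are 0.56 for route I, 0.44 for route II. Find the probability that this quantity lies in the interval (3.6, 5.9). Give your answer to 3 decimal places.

0.052

Conditional on each route, P(3.6 < X < 5.9): I: 0.001933; II: 0.11507.
By total probability, P(3.6 < X < 5.9) = 0.56·0.001933 + 0.44·0.11507 = 0.0517131.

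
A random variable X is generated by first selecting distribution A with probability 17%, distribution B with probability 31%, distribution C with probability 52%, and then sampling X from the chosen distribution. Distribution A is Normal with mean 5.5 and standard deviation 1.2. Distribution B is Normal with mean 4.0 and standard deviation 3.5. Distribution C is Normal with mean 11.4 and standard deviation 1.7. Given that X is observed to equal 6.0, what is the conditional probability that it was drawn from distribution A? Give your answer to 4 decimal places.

Likelihoods f(6.0 | ·): A: 0.30481; B: 0.0968137; C: 0.00151166.
Posterior ∝ prior × likelihood. Numerator for A: 0.17·0.30481 = 0.0518178.
Normalizing constant: 0.17·0.30481 + 0.31·0.0968137 + 0.52·0.00151166 = 0.0826161.
P(A | observation) = 0.0518178 / 0.0826161 = 0.627212.

0.6272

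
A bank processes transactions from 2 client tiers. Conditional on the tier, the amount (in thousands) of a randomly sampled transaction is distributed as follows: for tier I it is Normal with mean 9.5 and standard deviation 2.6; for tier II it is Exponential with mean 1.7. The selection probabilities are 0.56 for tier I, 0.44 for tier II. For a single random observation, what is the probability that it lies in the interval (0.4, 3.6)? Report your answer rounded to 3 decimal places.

Conditional on each tier, P(0.4 < X < 3.6): I: 0.0113945; II: 0.670024.
By total probability, P(0.4 < X < 3.6) = 0.56·0.0113945 + 0.44·0.670024 = 0.301191.

0.301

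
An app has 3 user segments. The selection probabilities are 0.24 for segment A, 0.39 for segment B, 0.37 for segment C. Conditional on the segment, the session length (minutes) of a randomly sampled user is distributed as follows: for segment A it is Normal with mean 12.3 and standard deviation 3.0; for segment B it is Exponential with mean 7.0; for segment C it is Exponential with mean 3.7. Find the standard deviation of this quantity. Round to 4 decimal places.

6.0913

Per component, A: μ=12.3, E[X²]=160.29; B: μ=7, E[X²]=98; C: μ=3.7, E[X²]=27.38.
E[X] = 0.24·12.3 + 0.39·7 + 0.37·3.7 = 7.051.
E[X²] = 0.24·160.29 + 0.39·98 + 0.37·27.38 = 86.8202.
Var(X) = E[X²] − (E[X])² = 86.8202 − 49.7166 = 37.1036.
SD(X) = √37.1036 = 6.09127.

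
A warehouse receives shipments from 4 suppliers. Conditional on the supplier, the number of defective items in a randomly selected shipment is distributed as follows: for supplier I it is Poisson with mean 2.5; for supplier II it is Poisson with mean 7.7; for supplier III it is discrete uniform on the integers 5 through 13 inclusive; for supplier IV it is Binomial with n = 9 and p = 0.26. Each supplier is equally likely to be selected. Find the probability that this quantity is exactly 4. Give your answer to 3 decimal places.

Conditional on each supplier, P(X = 4): I: 0.133602; II: 0.0663261; III: 0; IV: 0.127768.
By total probability, P(X = 4) = 0.25·0.133602 + 0.25·0.0663261 + 0.25·0 + 0.25·0.127768 = 0.081924.

0.082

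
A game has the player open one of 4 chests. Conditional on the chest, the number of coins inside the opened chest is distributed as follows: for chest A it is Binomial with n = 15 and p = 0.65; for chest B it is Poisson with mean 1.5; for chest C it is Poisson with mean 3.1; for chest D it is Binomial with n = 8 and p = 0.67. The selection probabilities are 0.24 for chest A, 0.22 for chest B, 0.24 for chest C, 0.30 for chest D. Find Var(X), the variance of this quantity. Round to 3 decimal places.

Per component, A: μ=9.75, E[X²]=98.475; B: μ=1.5, E[X²]=3.75; C: μ=3.1, E[X²]=12.71; D: μ=5.36, E[X²]=30.4984.
E[X] = 0.24·9.75 + 0.22·1.5 + 0.24·3.1 + 0.3·5.36 = 5.022.
E[X²] = 0.24·98.475 + 0.22·3.75 + 0.24·12.71 + 0.3·30.4984 = 36.6589.
Var(X) = E[X²] − (E[X])² = 36.6589 − 25.2205 = 11.4384.

11.438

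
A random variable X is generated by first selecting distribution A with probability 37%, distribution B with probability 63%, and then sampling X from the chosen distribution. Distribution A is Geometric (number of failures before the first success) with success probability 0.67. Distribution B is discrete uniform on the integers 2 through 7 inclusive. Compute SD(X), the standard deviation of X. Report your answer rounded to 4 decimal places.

2.4193

Per component, A: μ=0.492537, E[X²]=0.977723; B: μ=4.5, E[X²]=23.1667.
E[X] = 0.37·0.492537 + 0.63·4.5 = 3.01724.
E[X²] = 0.37·0.977723 + 0.63·23.1667 = 14.9568.
Var(X) = E[X²] − (E[X])² = 14.9568 − 9.10373 = 5.85303.
SD(X) = √5.85303 = 2.4193.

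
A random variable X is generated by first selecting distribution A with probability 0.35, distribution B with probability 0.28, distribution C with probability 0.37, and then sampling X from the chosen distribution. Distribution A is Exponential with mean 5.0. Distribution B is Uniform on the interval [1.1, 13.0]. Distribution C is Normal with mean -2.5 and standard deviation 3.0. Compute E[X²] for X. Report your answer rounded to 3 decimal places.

40.363

For each component E[X²] = Var + (mean)², giving A: 50; B: 61.5033; C: 15.25.
Overall E[X²] = 0.35·50 + 0.28·61.5033 + 0.37·15.25 = 40.3634.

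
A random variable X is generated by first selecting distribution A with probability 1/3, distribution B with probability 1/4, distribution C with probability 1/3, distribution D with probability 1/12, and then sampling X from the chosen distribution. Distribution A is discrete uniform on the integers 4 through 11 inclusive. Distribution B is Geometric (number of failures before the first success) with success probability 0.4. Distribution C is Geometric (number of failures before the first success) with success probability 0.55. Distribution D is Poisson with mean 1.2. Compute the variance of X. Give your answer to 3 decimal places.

12.391

Per component, A: μ=7.5, E[X²]=61.5; B: μ=1.5, E[X²]=6; C: μ=0.818182, E[X²]=2.15702; D: μ=1.2, E[X²]=2.64.
E[X] = 0.333333·7.5 + 0.25·1.5 + 0.333333·0.818182 + 0.0833333·1.2 = 3.24773.
E[X²] = 0.333333·61.5 + 0.25·6 + 0.333333·2.15702 + 0.0833333·2.64 = 22.939.
Var(X) = E[X²] − (E[X])² = 22.939 − 10.5477 = 12.3913.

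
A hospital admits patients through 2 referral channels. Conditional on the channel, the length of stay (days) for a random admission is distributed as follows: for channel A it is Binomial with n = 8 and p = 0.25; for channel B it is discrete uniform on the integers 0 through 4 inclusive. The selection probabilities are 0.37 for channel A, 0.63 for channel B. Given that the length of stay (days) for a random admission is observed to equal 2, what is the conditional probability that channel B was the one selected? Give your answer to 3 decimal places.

Likelihoods P(X=2 | ·): A: 0.311462; B: 0.2.
Posterior ∝ prior × likelihood. Numerator for B: 0.63·0.2 = 0.126.
Normalizing constant: 0.37·0.311462 + 0.63·0.2 = 0.241241.
P(B | observation) = 0.126 / 0.241241 = 0.522299.

0.522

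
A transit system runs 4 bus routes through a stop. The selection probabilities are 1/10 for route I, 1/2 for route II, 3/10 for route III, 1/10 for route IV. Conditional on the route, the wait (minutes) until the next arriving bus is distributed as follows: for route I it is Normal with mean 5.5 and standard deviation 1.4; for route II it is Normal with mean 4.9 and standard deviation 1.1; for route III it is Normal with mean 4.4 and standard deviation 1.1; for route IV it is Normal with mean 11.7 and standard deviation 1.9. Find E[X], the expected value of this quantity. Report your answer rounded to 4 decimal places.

5.4900

Component means — I: 5.5; II: 4.9; III: 4.4; IV: 11.7.
E[X] = 0.1·5.5 + 0.5·4.9 + 0.3·4.4 + 0.1·11.7 = 5.49.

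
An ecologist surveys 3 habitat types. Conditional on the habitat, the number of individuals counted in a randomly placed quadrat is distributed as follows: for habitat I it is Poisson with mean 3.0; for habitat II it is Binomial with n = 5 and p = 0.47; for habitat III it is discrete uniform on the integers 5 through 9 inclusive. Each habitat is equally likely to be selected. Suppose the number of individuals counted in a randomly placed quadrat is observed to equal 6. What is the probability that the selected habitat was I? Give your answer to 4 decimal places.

0.2013

Likelihoods P(X=6 | ·): I: 0.0504094; II: 0; III: 0.2.
Posterior ∝ prior × likelihood. Numerator for I: 0.333333·0.0504094 = 0.0168031.
Normalizing constant: 0.333333·0.0504094 + 0.333333·0 + 0.333333·0.2 = 0.0834698.
P(I | observation) = 0.0168031 / 0.0834698 = 0.201308.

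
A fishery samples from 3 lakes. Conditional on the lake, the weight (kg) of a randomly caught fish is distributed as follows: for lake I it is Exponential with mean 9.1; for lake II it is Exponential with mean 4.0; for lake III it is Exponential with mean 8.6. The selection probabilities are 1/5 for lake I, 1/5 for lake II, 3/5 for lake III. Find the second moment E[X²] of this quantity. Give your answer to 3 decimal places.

128.276

For each component E[X²] = Var + (mean)², giving I: 165.62; II: 32; III: 147.92.
Overall E[X²] = 0.2·165.62 + 0.2·32 + 0.6·147.92 = 128.276.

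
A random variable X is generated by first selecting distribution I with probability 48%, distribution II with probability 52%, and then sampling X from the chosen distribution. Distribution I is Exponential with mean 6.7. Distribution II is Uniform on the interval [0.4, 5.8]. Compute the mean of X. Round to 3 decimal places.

4.828

Component means — I: 6.7; II: 3.1.
E[X] = 0.48·6.7 + 0.52·3.1 = 4.828.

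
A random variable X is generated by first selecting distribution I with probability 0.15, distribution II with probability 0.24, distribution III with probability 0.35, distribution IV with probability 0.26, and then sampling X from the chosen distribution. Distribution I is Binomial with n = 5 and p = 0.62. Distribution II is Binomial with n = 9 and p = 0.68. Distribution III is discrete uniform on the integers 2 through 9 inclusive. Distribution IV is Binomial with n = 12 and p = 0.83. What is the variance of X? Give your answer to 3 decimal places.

8.153

Per component, I: μ=3.1, E[X²]=10.788; II: μ=6.12, E[X²]=39.4128; III: μ=5.5, E[X²]=35.5; IV: μ=9.96, E[X²]=100.895.
E[X] = 0.15·3.1 + 0.24·6.12 + 0.35·5.5 + 0.26·9.96 = 6.4484.
E[X²] = 0.15·10.788 + 0.24·39.4128 + 0.35·35.5 + 0.26·100.895 = 49.7349.
Var(X) = E[X²] − (E[X])² = 49.7349 − 41.5819 = 8.15306.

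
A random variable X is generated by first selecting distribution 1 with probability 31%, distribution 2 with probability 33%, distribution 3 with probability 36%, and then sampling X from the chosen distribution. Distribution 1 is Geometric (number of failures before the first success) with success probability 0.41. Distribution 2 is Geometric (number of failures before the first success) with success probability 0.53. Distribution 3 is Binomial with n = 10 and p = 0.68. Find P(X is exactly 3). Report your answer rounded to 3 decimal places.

Conditional on each component, P(X = 3): 1: 0.0842054; 2: 0.0550262; 3: 0.0129646.
By total probability, P(X = 3) = 0.31·0.0842054 + 0.33·0.0550262 + 0.36·0.0129646 = 0.0489296.

0.049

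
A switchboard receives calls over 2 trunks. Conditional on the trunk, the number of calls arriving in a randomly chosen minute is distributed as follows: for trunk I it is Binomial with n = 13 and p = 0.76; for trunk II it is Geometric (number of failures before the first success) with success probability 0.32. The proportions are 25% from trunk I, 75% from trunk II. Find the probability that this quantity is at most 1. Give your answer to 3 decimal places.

Conditional on each trunk, P(X ≤ 1): I: 3.69586e-07; II: 0.5376.
By total probability, P(X ≤ 1) = 0.25·3.69586e-07 + 0.75·0.5376 = 0.4032.

0.403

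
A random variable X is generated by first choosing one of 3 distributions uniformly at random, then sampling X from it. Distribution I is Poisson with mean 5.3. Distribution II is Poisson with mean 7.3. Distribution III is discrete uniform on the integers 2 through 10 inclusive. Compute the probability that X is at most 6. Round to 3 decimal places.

0.560

Conditional on each component, P(X ≤ 6): I: 0.717134; II: 0.406032; III: 0.555556.
By total probability, P(X ≤ 6) = 0.333333·0.717134 + 0.333333·0.406032 + 0.333333·0.555556 = 0.559574.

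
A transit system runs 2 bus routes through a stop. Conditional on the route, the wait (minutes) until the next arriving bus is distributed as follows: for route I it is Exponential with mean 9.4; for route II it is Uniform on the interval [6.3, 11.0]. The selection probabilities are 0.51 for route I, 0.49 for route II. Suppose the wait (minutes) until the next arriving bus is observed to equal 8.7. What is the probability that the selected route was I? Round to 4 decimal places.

Likelihoods f(8.7 | ·): I: 0.0421618; II: 0.212766.
Posterior ∝ prior × likelihood. Numerator for I: 0.51·0.0421618 = 0.0215025.
Normalizing constant: 0.51·0.0421618 + 0.49·0.212766 = 0.125758.
P(I | observation) = 0.0215025 / 0.125758 = 0.170983.

0.1710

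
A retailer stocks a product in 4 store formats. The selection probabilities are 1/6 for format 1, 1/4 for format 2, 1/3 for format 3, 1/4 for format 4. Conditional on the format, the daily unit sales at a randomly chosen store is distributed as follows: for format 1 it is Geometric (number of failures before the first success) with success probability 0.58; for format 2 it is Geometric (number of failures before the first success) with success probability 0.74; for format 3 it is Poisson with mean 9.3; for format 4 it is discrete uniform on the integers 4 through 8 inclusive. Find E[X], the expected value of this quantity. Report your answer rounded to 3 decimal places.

Component means — 1: 0.724138; 2: 0.351351; 3: 9.3; 4: 6.
E[X] = 0.166667·0.724138 + 0.25·0.351351 + 0.333333·9.3 + 0.25·6 = 4.80853.

4.809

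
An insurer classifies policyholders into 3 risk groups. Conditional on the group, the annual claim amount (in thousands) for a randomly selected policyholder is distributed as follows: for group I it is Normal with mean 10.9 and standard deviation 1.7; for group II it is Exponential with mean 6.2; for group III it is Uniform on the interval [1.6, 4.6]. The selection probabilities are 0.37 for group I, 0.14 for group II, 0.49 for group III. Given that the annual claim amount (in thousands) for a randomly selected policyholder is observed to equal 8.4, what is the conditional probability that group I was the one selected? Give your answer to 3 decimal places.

Likelihoods f(8.4 | ·): I: 0.0795888; II: 0.0416111; III: 0.
Posterior ∝ prior × likelihood. Numerator for I: 0.37·0.0795888 = 0.0294479.
Normalizing constant: 0.37·0.0795888 + 0.14·0.0416111 + 0.49·0 = 0.0352734.
P(I | observation) = 0.0294479 / 0.0352734 = 0.834846.

0.835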